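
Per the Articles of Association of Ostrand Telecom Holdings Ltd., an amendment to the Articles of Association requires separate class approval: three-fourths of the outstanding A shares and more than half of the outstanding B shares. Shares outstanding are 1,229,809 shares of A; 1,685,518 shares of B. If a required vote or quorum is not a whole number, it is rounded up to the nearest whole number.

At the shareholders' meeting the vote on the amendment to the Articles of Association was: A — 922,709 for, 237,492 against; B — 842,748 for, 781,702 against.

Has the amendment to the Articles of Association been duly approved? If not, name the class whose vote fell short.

A: 3/4 of 1229809 = 922356.75, rounded up to 922357; 922,357 required, 922,709 in favor — approved.
B: a majority of 1685518 is 842760; 842,760 required, 842,748 in favor — not approved.

Not approved — the B shares did not give the required vote.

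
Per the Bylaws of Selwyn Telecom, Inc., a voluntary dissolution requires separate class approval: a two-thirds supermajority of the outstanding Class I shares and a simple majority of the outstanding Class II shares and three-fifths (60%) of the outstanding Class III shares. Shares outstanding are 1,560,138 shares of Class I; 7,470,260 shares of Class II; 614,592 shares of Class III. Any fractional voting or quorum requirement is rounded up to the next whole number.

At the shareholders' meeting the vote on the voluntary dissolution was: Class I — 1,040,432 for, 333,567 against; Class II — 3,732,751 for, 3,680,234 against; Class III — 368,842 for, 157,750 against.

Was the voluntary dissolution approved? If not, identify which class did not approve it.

Not approved — the Class II shares did not give the required vote.

Class I: 2/3 of 1560138 = 1040092; 1,040,092 required, 1,040,432 in favor — approved.
Class II: a majority of 7470260 is 3735131; 3,735,131 required, 3,732,751 in favor — not approved.
Class III: 3/5 of 614592 = 368755.20, rounded up to 368756; 368,756 required, 368,842 in favor — approved.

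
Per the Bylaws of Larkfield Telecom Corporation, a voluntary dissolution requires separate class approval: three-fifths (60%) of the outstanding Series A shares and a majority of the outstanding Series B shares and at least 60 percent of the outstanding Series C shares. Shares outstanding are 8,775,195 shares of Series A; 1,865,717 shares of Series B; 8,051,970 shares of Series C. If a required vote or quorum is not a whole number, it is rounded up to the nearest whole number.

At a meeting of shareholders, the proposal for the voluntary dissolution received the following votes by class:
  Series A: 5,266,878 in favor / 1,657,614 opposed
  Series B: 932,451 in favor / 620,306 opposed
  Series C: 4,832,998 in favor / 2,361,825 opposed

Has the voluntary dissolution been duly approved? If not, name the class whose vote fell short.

Not approved — the Series B shares did not give the required vote.

Series A: 3/5 of 8775195 = 5265117; 5,265,117 required, 5,266,878 in favor — approved.
Series B: a majority of 1865717 is 932859; 932,859 required, 932,451 in favor — not approved.
Series C: 3/5 of 8051970 = 4831182; 4,831,182 required, 4,832,998 in favor — approved.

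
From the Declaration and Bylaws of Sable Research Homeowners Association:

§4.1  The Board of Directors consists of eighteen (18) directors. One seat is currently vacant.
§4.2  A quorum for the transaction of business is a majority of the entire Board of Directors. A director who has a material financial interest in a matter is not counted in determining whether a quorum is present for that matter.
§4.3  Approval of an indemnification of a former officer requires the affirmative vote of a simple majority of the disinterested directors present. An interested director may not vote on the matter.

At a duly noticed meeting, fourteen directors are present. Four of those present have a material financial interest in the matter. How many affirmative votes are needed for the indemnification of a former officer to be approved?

The indemnification of a former officer requires a majority of the disinterested directors present (14 − 4 = 10).
A majority of 10 is 6.

6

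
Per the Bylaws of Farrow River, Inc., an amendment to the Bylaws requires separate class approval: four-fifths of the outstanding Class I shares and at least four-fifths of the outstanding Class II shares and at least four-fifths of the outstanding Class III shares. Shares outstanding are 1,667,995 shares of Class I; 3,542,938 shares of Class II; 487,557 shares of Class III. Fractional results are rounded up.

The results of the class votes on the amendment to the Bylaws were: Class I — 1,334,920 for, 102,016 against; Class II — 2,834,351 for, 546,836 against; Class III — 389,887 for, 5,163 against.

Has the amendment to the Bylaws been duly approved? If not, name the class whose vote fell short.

Class I: 4/5 of 1667995 = 1334396; 1,334,396 required, 1,334,920 in favor — approved.
Class II: 4/5 of 3542938 = 2834350.40, rounded up to 2834351; 2,834,351 required, 2,834,351 in favor — approved.
Class III: 4/5 of 487557 = 390045.60, rounded up to 390046; 390,046 required, 389,887 in favor — not approved.

Not approved — the Class III shares did not give the required vote.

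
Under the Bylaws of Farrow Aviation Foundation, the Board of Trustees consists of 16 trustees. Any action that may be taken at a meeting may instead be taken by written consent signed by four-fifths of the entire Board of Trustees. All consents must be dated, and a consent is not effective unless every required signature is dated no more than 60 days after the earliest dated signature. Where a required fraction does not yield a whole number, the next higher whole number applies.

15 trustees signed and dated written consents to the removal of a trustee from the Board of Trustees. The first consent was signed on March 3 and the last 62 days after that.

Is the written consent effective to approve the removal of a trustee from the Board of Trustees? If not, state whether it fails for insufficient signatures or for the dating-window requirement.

Not effective — dating-window requirement not satisfied.

Signatures required: four-fifths of 16 — 4/5 of 16 = 12.80, rounded up to 13, so 13 needed; 15 signed. Sufficient.
Dating window: the latest signature is 62 days after the earliest; the limit is 60 days. Outside the window.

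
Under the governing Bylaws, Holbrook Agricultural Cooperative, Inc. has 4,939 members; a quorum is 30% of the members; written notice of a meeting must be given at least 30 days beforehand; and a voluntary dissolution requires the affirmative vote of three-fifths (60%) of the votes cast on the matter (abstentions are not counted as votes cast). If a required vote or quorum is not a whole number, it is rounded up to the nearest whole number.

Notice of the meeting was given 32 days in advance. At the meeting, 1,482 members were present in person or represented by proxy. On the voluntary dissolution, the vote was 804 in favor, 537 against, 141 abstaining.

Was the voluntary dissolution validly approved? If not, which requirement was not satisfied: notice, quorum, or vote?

Invalid — vote requirement not satisfied.

Notice: 32 days given; 30 required. Satisfied.
Quorum: 30% of 4,939 = 1,481.70, rounded up to 1,482; 1,482 present. Satisfied.
Vote: requires three-fifths of the votes cast (1,482 − 141 abstaining = 1,341); 3/5 of 1341 = 804.60, rounded up to 805, so 805 needed; 804 in favor. Not satisfied.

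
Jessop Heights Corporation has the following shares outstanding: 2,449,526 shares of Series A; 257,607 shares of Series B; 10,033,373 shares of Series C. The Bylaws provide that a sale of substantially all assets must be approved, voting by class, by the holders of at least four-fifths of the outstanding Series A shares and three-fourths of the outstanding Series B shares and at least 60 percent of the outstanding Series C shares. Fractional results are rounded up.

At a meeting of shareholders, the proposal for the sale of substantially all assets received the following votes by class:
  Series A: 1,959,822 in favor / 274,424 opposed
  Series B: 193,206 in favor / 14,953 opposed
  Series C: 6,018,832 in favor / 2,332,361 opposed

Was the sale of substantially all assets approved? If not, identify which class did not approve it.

Series A: 4/5 of 2449526 = 1959620.80, rounded up to 1959621; 1,959,621 required, 1,959,822 in favor — approved.
Series B: 3/4 of 257607 = 193205.25, rounded up to 193206; 193,206 required, 193,206 in favor — approved.
Series C: 3/5 of 10033373 = 6020023.80, rounded up to 6020024; 6,020,024 required, 6,018,832 in favor — not approved.

Not approved — the Series C shares did not give the required vote.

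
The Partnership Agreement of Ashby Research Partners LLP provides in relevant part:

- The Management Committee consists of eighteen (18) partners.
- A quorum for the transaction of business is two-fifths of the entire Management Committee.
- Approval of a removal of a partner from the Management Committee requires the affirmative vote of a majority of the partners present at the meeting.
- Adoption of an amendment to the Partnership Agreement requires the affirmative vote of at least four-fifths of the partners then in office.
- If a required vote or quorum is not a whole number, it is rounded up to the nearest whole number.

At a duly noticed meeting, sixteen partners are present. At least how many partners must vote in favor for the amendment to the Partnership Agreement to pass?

15

The amendment to the Partnership Agreement requires four-fifths of the partners then in office (18).
4/5 of 18 = 14.40, rounded up to 15.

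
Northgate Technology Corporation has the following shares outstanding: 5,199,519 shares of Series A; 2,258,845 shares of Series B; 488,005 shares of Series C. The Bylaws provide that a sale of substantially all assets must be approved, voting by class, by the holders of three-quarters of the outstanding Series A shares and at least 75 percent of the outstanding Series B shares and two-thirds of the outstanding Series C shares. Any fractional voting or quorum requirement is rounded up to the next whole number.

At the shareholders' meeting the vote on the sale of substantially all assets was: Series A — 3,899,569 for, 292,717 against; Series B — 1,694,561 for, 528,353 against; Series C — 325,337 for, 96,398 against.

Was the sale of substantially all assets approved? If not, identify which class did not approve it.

Not approved — the Series A shares did not give the required vote.

Series A: 3/4 of 5199519 = 3899639.25, rounded up to 3899640; 3,899,640 required, 3,899,569 in favor — not approved.
Series B: 3/4 of 2258845 = 1694133.75, rounded up to 1694134; 1,694,134 required, 1,694,561 in favor — approved.
Series C: 2/3 of 488005 = 325336.67, rounded up to 325337; 325,337 required, 325,337 in favor — approved.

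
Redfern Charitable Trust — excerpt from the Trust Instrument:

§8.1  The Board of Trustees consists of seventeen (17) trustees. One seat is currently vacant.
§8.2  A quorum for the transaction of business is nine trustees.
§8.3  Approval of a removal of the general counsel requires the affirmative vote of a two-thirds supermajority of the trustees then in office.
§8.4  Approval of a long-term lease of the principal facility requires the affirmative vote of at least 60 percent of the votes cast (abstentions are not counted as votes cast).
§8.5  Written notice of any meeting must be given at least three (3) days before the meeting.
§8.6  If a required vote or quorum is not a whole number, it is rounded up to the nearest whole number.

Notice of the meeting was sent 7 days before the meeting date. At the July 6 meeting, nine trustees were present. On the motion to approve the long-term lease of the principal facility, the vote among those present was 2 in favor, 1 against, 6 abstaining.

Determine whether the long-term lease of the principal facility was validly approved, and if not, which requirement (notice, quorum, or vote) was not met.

Notice: 7 days given; 3 required (7 ≥ 3). Satisfied.
Quorum: 9 present; quorum is 9. Satisfied.
Vote: the long-term lease of the principal facility requires three-fifths of the votes cast (9 present − 6 abstaining = 3). 3/5 of 3 = 1.80, rounded up to 2, so 2 affirmative votes are needed; 2 voted in favor. Satisfied.

Valid — all requirements satisfied.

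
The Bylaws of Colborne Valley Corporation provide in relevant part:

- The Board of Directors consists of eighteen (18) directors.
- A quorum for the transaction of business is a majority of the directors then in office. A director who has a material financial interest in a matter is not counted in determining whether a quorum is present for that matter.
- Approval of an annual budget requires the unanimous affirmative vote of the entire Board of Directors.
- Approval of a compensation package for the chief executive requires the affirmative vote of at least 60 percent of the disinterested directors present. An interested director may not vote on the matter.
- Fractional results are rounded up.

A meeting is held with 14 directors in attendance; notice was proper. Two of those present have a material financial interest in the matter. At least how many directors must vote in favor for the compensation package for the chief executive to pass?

8

The compensation package for the chief executive requires three-fifths of the disinterested directors present (14 − 2 = 12).
3/5 of 12 = 7.20, rounded up to 8.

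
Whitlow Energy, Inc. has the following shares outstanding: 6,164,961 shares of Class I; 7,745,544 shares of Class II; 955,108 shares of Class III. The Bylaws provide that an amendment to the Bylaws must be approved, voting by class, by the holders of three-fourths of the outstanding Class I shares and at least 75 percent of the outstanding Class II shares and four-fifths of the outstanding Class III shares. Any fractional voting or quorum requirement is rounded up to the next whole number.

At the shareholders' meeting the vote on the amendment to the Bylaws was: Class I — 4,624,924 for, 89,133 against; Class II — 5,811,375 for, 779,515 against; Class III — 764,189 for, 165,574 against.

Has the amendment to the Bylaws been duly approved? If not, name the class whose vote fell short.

Class I: 3/4 of 6164961 = 4623720.75, rounded up to 4623721; 4,623,721 required, 4,624,924 in favor — approved.
Class II: 3/4 of 7745544 = 5809158; 5,809,158 required, 5,811,375 in favor — approved.
Class III: 4/5 of 955108 = 764086.40, rounded up to 764087; 764,087 required, 764,189 in favor — approved.

Approved — every class gave the required vote.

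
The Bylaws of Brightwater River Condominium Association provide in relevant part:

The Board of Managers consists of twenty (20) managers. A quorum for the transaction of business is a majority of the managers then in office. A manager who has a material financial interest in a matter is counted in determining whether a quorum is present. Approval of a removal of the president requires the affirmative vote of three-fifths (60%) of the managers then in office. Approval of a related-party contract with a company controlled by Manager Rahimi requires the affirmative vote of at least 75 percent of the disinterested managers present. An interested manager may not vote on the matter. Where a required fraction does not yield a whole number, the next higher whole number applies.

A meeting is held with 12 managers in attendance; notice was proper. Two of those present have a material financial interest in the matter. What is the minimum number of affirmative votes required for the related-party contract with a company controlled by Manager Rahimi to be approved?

The related-party contract with a company controlled by Manager Rahimi requires three-fourths of the disinterested managers present (12 − 2 = 10).
3/4 of 10 = 7.50, rounded up to 8.

8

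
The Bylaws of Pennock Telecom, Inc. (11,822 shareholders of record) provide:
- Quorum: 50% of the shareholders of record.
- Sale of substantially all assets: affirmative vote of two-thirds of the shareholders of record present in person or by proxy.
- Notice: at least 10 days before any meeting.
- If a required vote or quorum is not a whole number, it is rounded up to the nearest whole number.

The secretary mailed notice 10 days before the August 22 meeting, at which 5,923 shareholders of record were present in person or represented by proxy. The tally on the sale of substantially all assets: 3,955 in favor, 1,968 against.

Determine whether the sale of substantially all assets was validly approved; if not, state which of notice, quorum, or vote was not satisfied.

Notice: 10 days given; 10 required. Satisfied.
Quorum: 50% of 11,822 = 5,911; 5,923 present. Satisfied.
Vote: requires two-thirds of those present (5,923); 2/3 of 5923 = 3948.67, rounded up to 3949, so 3,949 needed; 3,955 in favor. Satisfied.

Valid — all requirements satisfied.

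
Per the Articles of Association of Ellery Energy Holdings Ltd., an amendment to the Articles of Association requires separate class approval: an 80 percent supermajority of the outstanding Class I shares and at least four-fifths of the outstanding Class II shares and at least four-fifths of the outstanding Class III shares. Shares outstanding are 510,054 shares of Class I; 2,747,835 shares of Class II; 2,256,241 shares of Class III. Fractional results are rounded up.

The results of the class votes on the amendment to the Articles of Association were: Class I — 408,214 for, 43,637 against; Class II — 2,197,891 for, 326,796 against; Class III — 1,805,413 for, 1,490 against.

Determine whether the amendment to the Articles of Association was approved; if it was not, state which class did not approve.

Not approved — the Class II shares did not give the required vote.

Class I: 4/5 of 510054 = 408043.20, rounded up to 408044; 408,044 required, 408,214 in favor — approved.
Class II: 4/5 of 2747835 = 2198268; 2,198,268 required, 2,197,891 in favor — not approved.
Class III: 4/5 of 2256241 = 1804992.80, rounded up to 1804993; 1,804,993 required, 1,805,413 in favor — approved.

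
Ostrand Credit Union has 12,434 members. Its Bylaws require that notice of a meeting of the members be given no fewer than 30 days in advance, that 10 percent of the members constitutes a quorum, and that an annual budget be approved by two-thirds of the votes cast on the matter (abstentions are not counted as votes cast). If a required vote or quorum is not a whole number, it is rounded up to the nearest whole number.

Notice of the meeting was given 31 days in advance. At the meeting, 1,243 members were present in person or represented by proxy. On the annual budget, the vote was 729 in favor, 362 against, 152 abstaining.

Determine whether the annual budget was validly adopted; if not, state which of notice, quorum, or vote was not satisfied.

Invalid — quorum requirement not satisfied.

Notice: 31 days given; 30 required. Satisfied.
Quorum: 10% of 12,434 = 1,243.40, rounded up to 1,244; 1,243 present. Not satisfied.
Vote: requires two-thirds of the votes cast (1,243 − 152 abstaining = 1,091); 2/3 of 1091 = 727.33, rounded up to 728, so 728 needed; 729 in favor. Satisfied.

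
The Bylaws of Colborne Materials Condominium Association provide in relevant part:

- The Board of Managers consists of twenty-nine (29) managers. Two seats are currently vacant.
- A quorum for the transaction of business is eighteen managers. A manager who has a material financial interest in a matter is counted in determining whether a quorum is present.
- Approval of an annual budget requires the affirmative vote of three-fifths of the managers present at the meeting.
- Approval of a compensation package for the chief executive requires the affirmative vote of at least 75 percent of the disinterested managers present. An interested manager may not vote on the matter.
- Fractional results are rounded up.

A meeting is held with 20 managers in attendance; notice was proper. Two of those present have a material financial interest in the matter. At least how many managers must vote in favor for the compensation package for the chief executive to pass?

The compensation package for the chief executive requires three-fourths of the disinterested managers present (20 − 2 = 18).
3/4 of 18 = 13.50, rounded up to 14.

14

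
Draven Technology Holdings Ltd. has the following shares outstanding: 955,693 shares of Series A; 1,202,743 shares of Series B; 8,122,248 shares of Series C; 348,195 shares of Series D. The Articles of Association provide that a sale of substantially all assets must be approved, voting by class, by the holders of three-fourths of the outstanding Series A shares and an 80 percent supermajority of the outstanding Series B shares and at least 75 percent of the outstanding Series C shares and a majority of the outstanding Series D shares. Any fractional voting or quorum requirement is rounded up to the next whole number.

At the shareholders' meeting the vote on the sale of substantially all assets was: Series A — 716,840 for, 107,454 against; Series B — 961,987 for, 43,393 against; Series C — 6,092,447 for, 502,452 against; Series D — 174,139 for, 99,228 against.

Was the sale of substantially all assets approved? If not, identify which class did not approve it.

Not approved — the Series B shares did not give the required vote.

Series A: 3/4 of 955693 = 716769.75, rounded up to 716770; 716,770 required, 716,840 in favor — approved.
Series B: 4/5 of 1202743 = 962194.40, rounded up to 962195; 962,195 required, 961,987 in favor — not approved.
Series C: 3/4 of 8122248 = 6091686; 6,091,686 required, 6,092,447 in favor — approved.
Series D: a majority of 348195 is 174098; 174,098 required, 174,139 in favor — approved.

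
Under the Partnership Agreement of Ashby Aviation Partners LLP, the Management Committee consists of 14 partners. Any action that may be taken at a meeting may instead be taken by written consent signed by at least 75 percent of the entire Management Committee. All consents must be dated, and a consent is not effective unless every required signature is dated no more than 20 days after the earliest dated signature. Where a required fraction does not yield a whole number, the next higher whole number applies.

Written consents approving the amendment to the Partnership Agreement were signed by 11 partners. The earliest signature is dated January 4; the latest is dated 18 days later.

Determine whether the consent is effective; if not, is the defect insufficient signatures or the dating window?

Effective — both the signature and dating-window requirements are satisfied.

Signatures required: at least 75 percent of 14 — 3/4 of 14 = 10.50, rounded up to 11, so 11 needed; 11 signed. Sufficient.
Dating window: the latest signature is 18 days after the earliest; the limit is 20 days. Within the window.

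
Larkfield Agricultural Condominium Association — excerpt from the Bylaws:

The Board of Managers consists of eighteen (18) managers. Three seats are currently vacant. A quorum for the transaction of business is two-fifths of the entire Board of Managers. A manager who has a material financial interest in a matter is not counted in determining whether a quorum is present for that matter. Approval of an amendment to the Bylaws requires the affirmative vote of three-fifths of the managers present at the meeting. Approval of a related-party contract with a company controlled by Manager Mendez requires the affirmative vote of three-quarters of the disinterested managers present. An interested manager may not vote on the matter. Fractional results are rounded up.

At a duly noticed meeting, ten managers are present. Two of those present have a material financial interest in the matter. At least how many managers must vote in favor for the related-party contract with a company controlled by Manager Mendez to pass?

The related-party contract with a company controlled by Manager Mendez requires three-fourths of the disinterested managers present (10 − 2 = 8).
3/4 of 8 = 6.

6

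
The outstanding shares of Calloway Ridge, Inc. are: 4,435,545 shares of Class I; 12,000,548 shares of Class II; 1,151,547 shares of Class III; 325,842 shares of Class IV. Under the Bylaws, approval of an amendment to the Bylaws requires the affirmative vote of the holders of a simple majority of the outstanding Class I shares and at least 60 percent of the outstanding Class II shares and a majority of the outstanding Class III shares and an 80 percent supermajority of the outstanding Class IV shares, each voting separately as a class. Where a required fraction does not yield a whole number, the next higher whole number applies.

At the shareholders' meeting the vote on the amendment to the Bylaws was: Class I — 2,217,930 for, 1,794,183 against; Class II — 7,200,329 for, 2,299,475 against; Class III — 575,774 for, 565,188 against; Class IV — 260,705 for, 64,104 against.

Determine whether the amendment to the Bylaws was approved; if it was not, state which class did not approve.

Approved — every class gave the required vote.

Class I: a majority of 4435545 is 2217773; 2,217,773 required, 2,217,930 in favor — approved.
Class II: 3/5 of 12000548 = 7200328.80, rounded up to 7200329; 7,200,329 required, 7,200,329 in favor — approved.
Class III: a majority of 1151547 is 575774; 575,774 required, 575,774 in favor — approved.
Class IV: 4/5 of 325842 = 260673.60, rounded up to 260674; 260,674 required, 260,705 in favor — approved.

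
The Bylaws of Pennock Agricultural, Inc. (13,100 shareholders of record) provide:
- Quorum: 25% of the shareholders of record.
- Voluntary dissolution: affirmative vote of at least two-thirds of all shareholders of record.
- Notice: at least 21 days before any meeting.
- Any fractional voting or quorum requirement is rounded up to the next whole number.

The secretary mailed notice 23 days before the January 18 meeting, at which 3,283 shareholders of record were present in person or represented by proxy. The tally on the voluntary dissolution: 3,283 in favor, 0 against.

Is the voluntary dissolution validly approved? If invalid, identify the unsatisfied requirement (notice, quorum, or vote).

Notice: 23 days given; 21 required. Satisfied.
Quorum: 25% of 13,100 = 3,275; 3,283 present. Satisfied.
Vote: requires two-thirds of all shareholders of record (13,100); 2/3 of 13100 = 8733.33, rounded up to 8734, so 8,734 needed; 3,283 in favor. Not satisfied.

Invalid — vote requirement not satisfied.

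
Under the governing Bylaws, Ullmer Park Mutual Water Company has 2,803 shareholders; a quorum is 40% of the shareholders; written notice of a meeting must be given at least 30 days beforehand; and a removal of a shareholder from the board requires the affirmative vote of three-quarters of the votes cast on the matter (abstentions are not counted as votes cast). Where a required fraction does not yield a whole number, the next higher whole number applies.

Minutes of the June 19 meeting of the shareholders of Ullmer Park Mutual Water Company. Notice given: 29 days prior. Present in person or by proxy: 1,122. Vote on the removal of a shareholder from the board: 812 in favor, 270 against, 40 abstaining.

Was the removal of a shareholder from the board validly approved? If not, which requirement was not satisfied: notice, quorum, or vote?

Notice: 29 days given; 30 required. Not satisfied.
Quorum: 40% of 2,803 = 1,121.20, rounded up to 1,122; 1,122 present. Satisfied.
Vote: requires three-fourths of the votes cast (1,122 − 40 abstaining = 1,082); 3/4 of 1082 = 811.50, rounded up to 812, so 812 needed; 812 in favor. Satisfied.

Invalid — notice requirement not satisfied.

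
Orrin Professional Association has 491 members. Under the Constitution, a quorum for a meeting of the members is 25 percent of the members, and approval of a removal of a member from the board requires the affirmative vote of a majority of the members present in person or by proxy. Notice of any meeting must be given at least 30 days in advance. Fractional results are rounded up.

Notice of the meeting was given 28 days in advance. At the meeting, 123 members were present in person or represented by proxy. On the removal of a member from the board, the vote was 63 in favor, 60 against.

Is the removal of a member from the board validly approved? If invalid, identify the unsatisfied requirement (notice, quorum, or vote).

Invalid — notice requirement not satisfied.

Notice: 28 days given; 30 required. Not satisfied.
Quorum: 25% of 491 = 122.75, rounded up to 123; 123 present. Satisfied.
Vote: requires a majority of those present (123); a majority of 123 is 62, so 62 needed; 63 in favor. Satisfied.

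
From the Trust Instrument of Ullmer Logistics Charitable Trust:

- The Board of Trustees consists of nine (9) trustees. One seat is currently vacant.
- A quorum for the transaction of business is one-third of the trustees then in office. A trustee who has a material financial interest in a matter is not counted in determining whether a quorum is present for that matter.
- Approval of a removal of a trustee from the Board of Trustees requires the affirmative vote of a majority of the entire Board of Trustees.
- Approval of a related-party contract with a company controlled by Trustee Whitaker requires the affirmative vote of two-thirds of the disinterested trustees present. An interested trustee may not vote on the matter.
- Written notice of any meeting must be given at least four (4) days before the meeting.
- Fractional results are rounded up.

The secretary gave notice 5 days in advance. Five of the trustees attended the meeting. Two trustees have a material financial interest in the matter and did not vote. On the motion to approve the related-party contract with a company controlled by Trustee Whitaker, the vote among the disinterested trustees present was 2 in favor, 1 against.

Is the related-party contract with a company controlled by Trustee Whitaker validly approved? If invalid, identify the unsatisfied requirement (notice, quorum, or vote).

Valid — all requirements satisfied.

Notice: 5 days given; 4 required (5 ≥ 4). Satisfied.
Quorum: 5 present, but the 2 interested trustees do not count, leaving 3. Quorum is 3. Satisfied.
Vote: the related-party contract with a company controlled by Trustee Whitaker requires two-thirds of the disinterested trustees present (5 − 2 = 3). 2/3 of 3 = 2, so 2 affirmative votes are needed; 2 voted in favor. Satisfied.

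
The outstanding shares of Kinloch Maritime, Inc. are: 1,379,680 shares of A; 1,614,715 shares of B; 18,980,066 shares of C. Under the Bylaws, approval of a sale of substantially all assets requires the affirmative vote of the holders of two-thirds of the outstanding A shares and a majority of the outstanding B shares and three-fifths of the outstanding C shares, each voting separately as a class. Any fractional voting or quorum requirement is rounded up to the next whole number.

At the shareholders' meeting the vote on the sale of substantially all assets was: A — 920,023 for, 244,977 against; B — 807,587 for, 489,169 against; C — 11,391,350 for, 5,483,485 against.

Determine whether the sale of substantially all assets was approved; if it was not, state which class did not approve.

Approved — every class gave the required vote.

A: 2/3 of 1379680 = 919786.67, rounded up to 919787; 919,787 required, 920,023 in favor — approved.
B: a majority of 1614715 is 807358; 807,358 required, 807,587 in favor — approved.
C: 3/5 of 18980066 = 11388039.60, rounded up to 11388040; 11,388,040 required, 11,391,350 in favor — approved.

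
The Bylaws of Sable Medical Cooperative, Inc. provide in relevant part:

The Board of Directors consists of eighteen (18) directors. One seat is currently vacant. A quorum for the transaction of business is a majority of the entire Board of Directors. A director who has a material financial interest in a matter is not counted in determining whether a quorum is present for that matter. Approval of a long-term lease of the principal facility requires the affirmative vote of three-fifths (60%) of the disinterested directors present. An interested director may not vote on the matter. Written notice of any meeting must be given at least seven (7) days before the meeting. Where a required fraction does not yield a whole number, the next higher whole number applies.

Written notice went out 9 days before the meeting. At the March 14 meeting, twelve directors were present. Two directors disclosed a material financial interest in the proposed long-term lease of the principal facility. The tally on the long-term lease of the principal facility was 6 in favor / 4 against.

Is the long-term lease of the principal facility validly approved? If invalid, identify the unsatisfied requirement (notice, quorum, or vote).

Valid — all requirements satisfied.

Notice: 9 days given; 7 required (9 ≥ 7). Satisfied.
Quorum: 12 present, but the 2 interested directors do not count, leaving 10. Quorum is 10. Satisfied.
Vote: the long-term lease of the principal facility requires three-fifths of the disinterested directors present (12 − 2 = 10). 3/5 of 10 = 6, so 6 affirmative votes are needed; 6 voted in favor. Satisfied.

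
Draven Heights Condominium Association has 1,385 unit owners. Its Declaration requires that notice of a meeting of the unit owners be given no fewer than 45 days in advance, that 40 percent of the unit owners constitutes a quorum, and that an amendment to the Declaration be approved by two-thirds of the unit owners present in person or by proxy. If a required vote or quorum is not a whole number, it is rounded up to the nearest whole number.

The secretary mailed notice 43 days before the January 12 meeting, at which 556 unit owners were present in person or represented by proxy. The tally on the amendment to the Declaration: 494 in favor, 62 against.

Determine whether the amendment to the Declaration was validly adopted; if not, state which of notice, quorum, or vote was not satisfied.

Invalid — notice requirement not satisfied.

Notice: 43 days given; 45 required. Not satisfied.
Quorum: 40% of 1,385 = 554; 556 present. Satisfied.
Vote: requires two-thirds of those present (556); 2/3 of 556 = 370.67, rounded up to 371, so 371 needed; 494 in favor. Satisfied.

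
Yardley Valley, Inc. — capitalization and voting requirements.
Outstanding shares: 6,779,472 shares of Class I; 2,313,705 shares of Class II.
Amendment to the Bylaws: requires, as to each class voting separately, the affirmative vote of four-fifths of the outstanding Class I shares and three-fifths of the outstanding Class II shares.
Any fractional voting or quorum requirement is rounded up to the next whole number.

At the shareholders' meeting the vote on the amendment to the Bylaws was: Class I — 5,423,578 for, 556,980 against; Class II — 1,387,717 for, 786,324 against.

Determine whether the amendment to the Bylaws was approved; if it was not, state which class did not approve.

Class I: 4/5 of 6779472 = 5423577.60, rounded up to 5423578; 5,423,578 required, 5,423,578 in favor — approved.
Class II: 3/5 of 2313705 = 1388223; 1,388,223 required, 1,387,717 in favor — not approved.

Not approved — the Class II shares did not give the required vote.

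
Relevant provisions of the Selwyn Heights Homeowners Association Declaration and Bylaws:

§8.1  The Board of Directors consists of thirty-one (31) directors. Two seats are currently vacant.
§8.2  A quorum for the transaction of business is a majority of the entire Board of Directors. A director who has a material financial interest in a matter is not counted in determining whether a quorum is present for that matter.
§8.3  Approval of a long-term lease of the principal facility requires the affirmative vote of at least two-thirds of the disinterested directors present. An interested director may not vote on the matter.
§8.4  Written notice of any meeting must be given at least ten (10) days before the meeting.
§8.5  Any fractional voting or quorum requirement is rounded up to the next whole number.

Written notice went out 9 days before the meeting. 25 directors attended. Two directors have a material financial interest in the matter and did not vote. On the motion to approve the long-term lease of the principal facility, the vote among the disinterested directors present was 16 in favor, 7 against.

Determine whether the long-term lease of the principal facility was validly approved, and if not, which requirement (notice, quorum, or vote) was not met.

Invalid — notice requirement not satisfied.

Notice: 9 days given; 10 required (9 < 10). Not satisfied.
Quorum: 25 present, but the 2 interested directors do not count, leaving 23. Quorum is 16. Satisfied.
Vote: the long-term lease of the principal facility requires two-thirds of the disinterested directors present (25 − 2 = 23). 2/3 of 23 = 15.33, rounded up to 16, so 16 affirmative votes are needed; 16 voted in favor. Satisfied.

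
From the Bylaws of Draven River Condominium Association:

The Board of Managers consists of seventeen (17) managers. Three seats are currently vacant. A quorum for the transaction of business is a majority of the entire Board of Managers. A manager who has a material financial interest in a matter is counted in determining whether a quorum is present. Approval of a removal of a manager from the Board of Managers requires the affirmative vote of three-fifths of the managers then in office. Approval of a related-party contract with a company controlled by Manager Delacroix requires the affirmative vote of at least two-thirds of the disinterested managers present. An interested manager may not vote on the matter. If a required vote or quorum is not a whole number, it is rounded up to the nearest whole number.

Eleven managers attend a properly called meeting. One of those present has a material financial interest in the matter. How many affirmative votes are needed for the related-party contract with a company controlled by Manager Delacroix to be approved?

The related-party contract with a company controlled by Manager Delacroix requires two-thirds of the disinterested managers present (11 − 1 = 10).
2/3 of 10 = 6.67, rounded up to 7.

7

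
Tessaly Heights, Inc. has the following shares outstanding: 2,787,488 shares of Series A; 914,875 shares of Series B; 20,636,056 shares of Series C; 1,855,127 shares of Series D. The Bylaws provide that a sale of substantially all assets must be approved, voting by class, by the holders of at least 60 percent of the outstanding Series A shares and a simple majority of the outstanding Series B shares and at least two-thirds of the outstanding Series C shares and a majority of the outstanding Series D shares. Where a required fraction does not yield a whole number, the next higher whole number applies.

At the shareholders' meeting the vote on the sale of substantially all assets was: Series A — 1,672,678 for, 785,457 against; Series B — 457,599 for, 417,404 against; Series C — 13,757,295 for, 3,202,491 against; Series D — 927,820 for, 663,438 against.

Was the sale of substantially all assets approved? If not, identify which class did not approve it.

Series A: 3/5 of 2787488 = 1672492.80, rounded up to 1672493; 1,672,493 required, 1,672,678 in favor — approved.
Series B: a majority of 914875 is 457438; 457,438 required, 457,599 in favor — approved.
Series C: 2/3 of 20636056 = 13757370.67, rounded up to 13757371; 13,757,371 required, 13,757,295 in favor — not approved.
Series D: a majority of 1855127 is 927564; 927,564 required, 927,820 in favor — approved.

Not approved — the Series C shares did not give the required vote.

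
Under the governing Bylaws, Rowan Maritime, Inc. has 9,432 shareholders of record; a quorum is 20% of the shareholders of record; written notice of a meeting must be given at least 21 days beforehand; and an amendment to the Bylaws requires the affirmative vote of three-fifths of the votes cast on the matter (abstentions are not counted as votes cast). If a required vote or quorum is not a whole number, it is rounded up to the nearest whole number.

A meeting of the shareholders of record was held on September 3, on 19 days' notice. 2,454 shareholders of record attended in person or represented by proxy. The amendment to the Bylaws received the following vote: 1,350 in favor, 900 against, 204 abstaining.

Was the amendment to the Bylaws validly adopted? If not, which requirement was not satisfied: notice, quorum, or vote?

Notice: 19 days given; 21 required. Not satisfied.
Quorum: 20% of 9,432 = 1,886.40, rounded up to 1,887; 2,454 present. Satisfied.
Vote: requires three-fifths of the votes cast (2,454 − 204 abstaining = 2,250); 3/5 of 2250 = 1350, so 1,350 needed; 1,350 in favor. Satisfied.

Invalid — notice requirement not satisfied.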